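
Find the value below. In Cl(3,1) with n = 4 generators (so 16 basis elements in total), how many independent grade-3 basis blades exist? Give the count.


Number of grade-k basis blades in Cl(p,q) with n = p + q is C(n, k).
n = 3 + 1 = 4
C(4, 3) = 4! / (3! * 1!)
= 24 / (6 * 1)
= 4


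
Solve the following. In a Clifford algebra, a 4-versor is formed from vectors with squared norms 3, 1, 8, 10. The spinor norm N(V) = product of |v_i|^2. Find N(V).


Spinor norm N(V) = |v1|^2 * |v2|^2 * ... * |v4|^2
= 3 * 1 * 8 * 10
Running product: 3, 3, 24, 240
N(V) = 240


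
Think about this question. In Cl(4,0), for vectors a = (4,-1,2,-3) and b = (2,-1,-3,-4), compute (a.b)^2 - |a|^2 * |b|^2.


a . b = 4*2 + (-1)*(-1) + 2*(-3) + (-3)*(-4)
= 8 + 1 + (-6) + 12 = 15
|a|^2 = 4^2 + (-1)^2 + 2^2 + (-3)^2 = 30
|b|^2 = 2^2 + (-1)^2 + (-3)^2 + (-4)^2 = 30
(a.b)^2 = 15^2 = 225
|a|^2 * |b|^2 = 30 * 30 = 900
Result = 225 - 900 = -675


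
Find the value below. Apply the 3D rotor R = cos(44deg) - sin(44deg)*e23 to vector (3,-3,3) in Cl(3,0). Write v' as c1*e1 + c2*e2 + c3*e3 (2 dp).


Rotor R = cos(44deg) - sin(44deg)*e23
Rotation angle theta = 2 * 44 = 88 degrees in the e23 plane (e2 -> e3).
The component perpendicular to the plane (e1) is invariant: v'_1 = v1 = 3.00
cos(88deg) = 0.0349, sin(88deg) = 0.9994
v'_2 = v2*cos(theta) - v3*sin(theta) = -3*0.0349 - 3*0.9994 = -3.10
v'_3 = v2*sin(theta) + v3*cos(theta) = -3*0.9994 + 3*0.0349 = -2.89
v' = 3.00*e1 - 3.10*e2 - 2.89*e3


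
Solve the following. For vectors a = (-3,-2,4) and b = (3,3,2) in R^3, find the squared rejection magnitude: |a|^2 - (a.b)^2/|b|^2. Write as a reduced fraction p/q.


|a|^2 = (-3)^2 + (-2)^2 + 4^2 = 29
|b|^2 = 3^2 + 3^2 + 2^2 = 22
a . b = (-3)*3 + (-2)*3 + 4*2 = -7
(a.b)^2 = (-7)^2 = 49
|rej|^2 = 29 - 49/22
= (638 - 49)/22
= 589/22
In lowest terms: 589/22


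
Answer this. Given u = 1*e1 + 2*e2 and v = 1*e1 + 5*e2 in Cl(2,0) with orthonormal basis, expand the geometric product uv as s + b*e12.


Expand: (1*e1 + 2*e2)(1*e1 + 5*e2)
= 1*1*e1e1 + 1*5*e1e2 + 2*1*e2e1 + 2*5*e2e2
Using e1^2 = e2^2 = 1, e2e1 = -e1e2:
Scalar part s = 1*1 + 2*5 = 1 + 10 = 11
Bivector part b = 1*5 - 2*1 = 5 - 2 = 3
uv = 11 + 3*e12


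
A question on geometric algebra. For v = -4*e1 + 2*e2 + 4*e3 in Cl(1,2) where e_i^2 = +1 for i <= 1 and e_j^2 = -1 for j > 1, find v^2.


v^2 = sum of c_i^2 * e_i^2
Positive signature terms (e_i^2 = +1): (-4)^2 = 16
Negative signature terms (e_j^2 = -1): 2^2 + 4^2 = 20
v^2 = 16 - 20 = -4


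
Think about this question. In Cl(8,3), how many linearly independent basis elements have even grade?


Even subalgebra dimension = 2^(n-1)
n = 8 + 3 = 11
2^(11 - 1) = 2^10 = 1024
Verification: sum of C(11,k) for even k = 1 + 55 + 330 + 462 + 165 + 11 = 1024
Result = 1024


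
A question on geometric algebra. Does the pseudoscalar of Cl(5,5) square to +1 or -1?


The pseudoscalar I = e1...e_n (product of all n generators) of Cl(p,q) satisfies I^2 = (-1)^(q + n(n-1)/2).
p = 5, q = 5, n = p + q = 10
n(n-1)/2 = 10 * 9 / 2 = 45
Exponent = q + n(n-1)/2 = 5 + 45 = 50
I^2 = (-1)^50 = +1


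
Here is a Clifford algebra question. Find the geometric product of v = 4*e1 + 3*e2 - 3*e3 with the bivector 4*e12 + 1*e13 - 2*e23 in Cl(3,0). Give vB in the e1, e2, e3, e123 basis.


vB has grade-1 (vector) and grade-3 (trivector) parts: vB = (v _| B) + (v ^ B).
Vector part <vB>_1:
  e1: -v2*b12 - v3*b13 = -(3)*(4) - (-3)*(1) = -9
  e2: v1*b12 - v3*b23 = (4)*(4) - (-3)*(-2) = 10
  e3: v1*b13 + v2*b23 = (4)*(1) + (3)*(-2) = -2
Trivector part <vB>_3:
  e123: v1*b23 - v2*b13 + v3*b12 = (4)*(-2) - (3)*(1) + (-3)*(4) = -23
vB = -9*e1 + 10*e2 - 2*e3 - 23*e123


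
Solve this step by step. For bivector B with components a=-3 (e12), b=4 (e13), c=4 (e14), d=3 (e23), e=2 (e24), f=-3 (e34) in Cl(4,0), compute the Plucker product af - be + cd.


Plucker relation: af - be + cd
a*f = (-3)*(-3) = 9
b*e = 4*2 = 8
c*d = 4*3 = 12
af - be + cd = 9 - 8 + 12
= 13


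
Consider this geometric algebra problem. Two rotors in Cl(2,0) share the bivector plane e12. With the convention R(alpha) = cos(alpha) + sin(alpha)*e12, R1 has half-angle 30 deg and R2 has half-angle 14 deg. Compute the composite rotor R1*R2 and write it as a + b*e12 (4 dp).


Same-plane rotors commute and their half-angles add:
R1*R2 = cos(a1 + a2) + sin(a1 + a2)*e12.
a1 + a2 = 30 + 14 = 44 deg
cos(44 deg) = 0.7193
sin(44 deg) = 0.6947
R1*R2 = 0.7193 + 0.6947*e12


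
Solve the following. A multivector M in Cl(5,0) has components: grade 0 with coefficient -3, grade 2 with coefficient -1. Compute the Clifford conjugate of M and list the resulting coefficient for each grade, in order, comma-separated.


Clifford conjugate sign for grade k: (-1)^(k(k+1)/2)
Grade 0: (-1)^(0*1/2) = (-1)^0 = 1, coeff -3 -> -3
Grade 2: (-1)^(2*3/2) = (-1)^3 = -1, coeff -1 -> 1
Conjugated coefficients: -3, 1


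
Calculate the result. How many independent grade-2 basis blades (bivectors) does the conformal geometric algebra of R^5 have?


The conformal model of R^5 uses Cl(6,1) with m = 5 + 2 = 7 generators.
Number of grade-2 blades = C(m, 2) = C(7, 2)
= 7*6/2 = 21


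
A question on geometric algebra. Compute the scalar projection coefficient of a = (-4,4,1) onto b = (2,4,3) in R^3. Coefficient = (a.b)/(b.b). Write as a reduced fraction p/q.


Projection coefficient = (a . b) / (b . b)
a . b = (-4)*2 + 4*4 + 1*3
= -8 + 16 + 3 = 11
b . b = 2^2 + 4^2 + 3^2
= 4 + 16 + 9 = 29
Coefficient = 11/29
In lowest terms: 11/29


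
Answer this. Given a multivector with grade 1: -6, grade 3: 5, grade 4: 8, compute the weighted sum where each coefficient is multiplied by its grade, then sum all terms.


Grade-weighted sum = sum of grade_k * coefficient_k
1*(-6) = -6
3*5 = 15
4*8 = 32
Total = -6 + 15 + 32 = 41


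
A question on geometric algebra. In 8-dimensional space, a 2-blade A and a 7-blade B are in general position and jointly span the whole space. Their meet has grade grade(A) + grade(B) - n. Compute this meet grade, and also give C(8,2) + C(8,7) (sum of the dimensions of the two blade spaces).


Meet grade = grade(A) + grade(B) - n
= 2 + 7 - 8 = 1
C(8,2) = 28
C(8,7) = 8
dim_A + dim_B = 28 + 8 = 36


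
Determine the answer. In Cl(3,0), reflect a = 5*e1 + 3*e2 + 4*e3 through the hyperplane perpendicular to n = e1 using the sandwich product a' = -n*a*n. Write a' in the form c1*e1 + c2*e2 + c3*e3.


Reflection formula: a' = -n*a*n, with n = e1 (unit vector, n^2 = 1).
For reflection through hyperplane perp to e1:
The component along e1 flips sign, others stay.
a = (5, 3, 4)
a' = (-5, 3, 4)
a' = -5*e1 + 3*e2 + 4*e3


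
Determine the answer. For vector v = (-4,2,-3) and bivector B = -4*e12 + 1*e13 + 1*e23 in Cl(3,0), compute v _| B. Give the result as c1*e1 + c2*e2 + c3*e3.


Left contraction v _| B = <vB>_1 (grade-1 part of the geometric product vB).
Using e1_|e12 = e2, e2_|e12 = -e1, e1_|e13 = e3, e3_|e13 = -e1, e2_|e23 = e3, e3_|e23 = -e2:
e1 coeff: -v2*b12 - v3*b13 = -(2)*(-4) - (-3)*(1) = 11
e2 coeff: v1*b12 - v3*b23 = (-4)*(-4) - (-3)*(1) = 19
e3 coeff: v1*b13 + v2*b23 = (-4)*(1) + (2)*(1) = -2
v _| B = 11*e1 + 19*e2 - 2*e3


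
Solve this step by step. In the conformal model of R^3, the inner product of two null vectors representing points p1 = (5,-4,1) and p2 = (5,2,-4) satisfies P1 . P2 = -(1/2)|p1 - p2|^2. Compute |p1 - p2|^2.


p1 - p2 = (0, -6, 5)
|p1 - p2|^2 = 0^2 + (-6)^2 + 5^2
= 0 + 36 + 25
= 61


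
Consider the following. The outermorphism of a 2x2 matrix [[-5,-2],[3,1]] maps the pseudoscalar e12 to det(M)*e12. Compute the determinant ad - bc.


The outermorphism of a linear map f sends e1^e2 to f(e1)^f(e2).
f(e1) = -5*e1 + 3*e2
f(e2) = -2*e1 + 1*e2
f(e1) ^ f(e2) = (-5*e1 + 3*e2) ^ (-2*e1 + 1*e2)
= (-5)*1*e12 + 3*(-2)*e21
= (-5 - (-6))*e12
= 1*e12
Coefficient = 1


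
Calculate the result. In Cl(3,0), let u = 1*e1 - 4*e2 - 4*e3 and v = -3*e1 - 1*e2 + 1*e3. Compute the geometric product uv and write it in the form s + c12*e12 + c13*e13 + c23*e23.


In Cl(3,0): e_i^2 = 1, e_ie_j = -e_je_i for i != j.
Scalar part = u . v = 1*(-3) + (-4)*(-1) + (-4)*1
= -3 + 4 + (-4) = -3
e12 coeff = 1*(-1) - (-4)*(-3) = -1 - 12 = -13
e13 coeff = 1*1 - (-4)*(-3) = 1 - 12 = -11
e23 coeff = (-4)*1 - (-4)*(-1) = -4 - 4 = -8
uv = -3 - 13*e12 - 11*e13 - 8*e23


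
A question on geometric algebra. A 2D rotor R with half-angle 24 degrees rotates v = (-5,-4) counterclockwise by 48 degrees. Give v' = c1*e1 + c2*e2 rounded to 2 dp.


Rotor R = cos(24deg) - sin(24deg)*e12
Rotation angle theta = 2 * 24 = 48 degrees
v' = R*v*~R rotates v by theta.
cos(48deg) = 0.6691, sin(48deg) = 0.7431
v'_1 = -5*cos(48deg) - (-4)*sin(48deg)
= -5*0.6691 - (-4)*0.7431
= -0.37
v'_2 = -5*sin(48deg) + (-4)*cos(48deg)
= -5*0.7431 + (-4)*0.6691
= -6.39
v' = -0.37*e1 - 6.39*e2


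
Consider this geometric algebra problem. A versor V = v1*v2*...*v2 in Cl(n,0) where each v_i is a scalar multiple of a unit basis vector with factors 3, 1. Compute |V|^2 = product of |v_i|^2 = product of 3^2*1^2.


Each vector v_i has |v_i|^2 = s_i^2
Squared scales: 3^2 = 9, 1^2 = 1
|V|^2 = 9 * 1
= 9


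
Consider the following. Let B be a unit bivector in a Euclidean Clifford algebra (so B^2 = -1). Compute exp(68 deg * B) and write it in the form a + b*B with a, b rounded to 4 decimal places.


For a unit bivector B with B^2 = -1, the exponential series gives
e^(theta*B) = cos(theta) + sin(theta)*B (the GA analogue of Euler's formula).
theta = 68 degrees = 1.186824 rad
cos(68 deg) = 0.3746
sin(68 deg) = 0.9272
exp(theta*B) = 0.3746 + 0.9272*B


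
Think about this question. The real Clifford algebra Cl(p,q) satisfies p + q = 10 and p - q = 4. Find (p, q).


We need p + q = 10 and p - q = 4.
Adding: 2p = 10 + 4 = 14, so p = 7.
Then q = 10 - 7 = 3.
(p, q) = (7, 3)


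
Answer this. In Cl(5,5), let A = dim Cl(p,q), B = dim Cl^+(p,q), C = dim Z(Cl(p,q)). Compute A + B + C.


n = 5 + 5 = 10
Total dim = 2^10 = 1024
Even subalgebra dim = 2^9 = 512
n is even, so center dim = 1
Sum = 1024 + 512 + 1 = 1537


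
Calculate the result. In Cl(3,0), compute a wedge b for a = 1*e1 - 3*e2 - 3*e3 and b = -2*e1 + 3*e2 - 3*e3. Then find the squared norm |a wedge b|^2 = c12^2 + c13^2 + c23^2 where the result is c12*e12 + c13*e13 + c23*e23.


a wedge b = (a1*b2 - a2*b1)*e12 + (a1*b3 - a3*b1)*e13 + (a2*b3 - a3*b2)*e23
e12 coeff: 1*3 - (-3)*(-2) = 3 - 6 = -3
e13 coeff: 1*(-3) - (-3)*(-2) = -3 - 6 = -9
e23 coeff: (-3)*(-3) - (-3)*3 = 9 - (-9) = 18
|a wedge b|^2 = (-3)^2 + (-9)^2 + 18^2
= 9 + 81 + 324
= 414


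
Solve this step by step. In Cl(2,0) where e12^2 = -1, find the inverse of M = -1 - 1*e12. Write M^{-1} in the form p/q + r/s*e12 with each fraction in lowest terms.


M = -1 - 1*e12, where e12^2 = -1.
Since M commutes with its reverse ~M = a - b*e12, M * ~M = a^2 - b^2*e12^2 = a^2 + b^2.
So M^{-1} = ~M / (a^2 + b^2) = (a - b*e12)/(a^2 + b^2).
a^2 + b^2 = 1 + 1 = 2
Scalar part = -1/2 = -1/2
Bivector coeff = 1/2 = 1/2
M^{-1} = -1/2 + 1/2*e12


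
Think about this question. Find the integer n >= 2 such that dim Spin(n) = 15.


dim Spin(n) = dim so(n) = n(n-1)/2.
Solve n(n-1)/2 = 15, i.e. n^2 - n - 30 = 0.
Discriminant = 1 + 8*15 = 121
n = (1 + sqrt(121))/2 = (1 + 11)/2 = 6


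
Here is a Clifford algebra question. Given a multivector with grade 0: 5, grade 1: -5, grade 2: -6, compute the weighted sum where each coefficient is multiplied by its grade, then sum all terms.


Grade-weighted sum = sum of grade_k * coefficient_k
0*5 = 0
1*(-5) = -5
2*(-6) = -12
Total = 0 + (-5) + (-12) = -17


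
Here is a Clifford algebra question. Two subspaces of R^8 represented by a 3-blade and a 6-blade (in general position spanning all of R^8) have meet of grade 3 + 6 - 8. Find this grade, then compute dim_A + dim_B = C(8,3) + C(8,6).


Meet grade = grade(A) + grade(B) - n
= 3 + 6 - 8 = 1
C(8,3) = 56
C(8,6) = 28
dim_A + dim_B = 56 + 28 = 84


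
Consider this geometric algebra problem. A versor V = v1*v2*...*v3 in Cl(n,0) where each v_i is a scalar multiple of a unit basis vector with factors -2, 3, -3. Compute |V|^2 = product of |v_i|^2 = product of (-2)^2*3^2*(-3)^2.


Each vector v_i has |v_i|^2 = s_i^2
Squared scales: (-2)^2 = 4, 3^2 = 9, (-3)^2 = 9
|V|^2 = 4 * 9 * 9
= 324


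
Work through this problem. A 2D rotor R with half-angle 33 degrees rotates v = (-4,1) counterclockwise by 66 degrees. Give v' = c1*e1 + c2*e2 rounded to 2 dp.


Rotor R = cos(33deg) - sin(33deg)*e12
Rotation angle theta = 2 * 33 = 66 degrees
v' = R*v*~R rotates v by theta.
cos(66deg) = 0.4067, sin(66deg) = 0.9135
v'_1 = -4*cos(66deg) - 1*sin(66deg)
= -4*0.4067 - 1*0.9135
= -2.54
v'_2 = -4*sin(66deg) + 1*cos(66deg)
= -4*0.9135 + 1*0.4067
= -3.25
v' = -2.54*e1 - 3.25*e2


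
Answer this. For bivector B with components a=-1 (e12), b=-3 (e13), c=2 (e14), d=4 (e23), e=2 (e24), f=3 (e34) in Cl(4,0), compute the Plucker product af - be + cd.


Plucker relation: af - be + cd
a*f = (-1)*3 = -3
b*e = (-3)*2 = -6
c*d = 2*4 = 8
af - be + cd = -3 - (-6) + 8
= 11


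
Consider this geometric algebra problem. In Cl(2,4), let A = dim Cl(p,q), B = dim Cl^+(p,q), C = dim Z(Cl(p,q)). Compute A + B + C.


n = 2 + 4 = 6
Total dim = 2^6 = 64
Even subalgebra dim = 2^5 = 32
n is even, so center dim = 1
Sum = 64 + 32 + 1 = 97


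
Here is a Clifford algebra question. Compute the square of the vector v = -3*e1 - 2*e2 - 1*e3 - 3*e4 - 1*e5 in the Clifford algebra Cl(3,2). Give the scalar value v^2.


v^2 = sum of c_i^2 * e_i^2
Positive signature terms (e_i^2 = +1): (-3)^2 + (-2)^2 + (-1)^2 = 14
Negative signature terms (e_j^2 = -1): (-3)^2 + (-1)^2 = 10
v^2 = 14 - 10 = 4


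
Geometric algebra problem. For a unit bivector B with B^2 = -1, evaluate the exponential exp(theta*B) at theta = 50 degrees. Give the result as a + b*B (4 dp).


For a unit bivector B with B^2 = -1, the exponential series gives
e^(theta*B) = cos(theta) + sin(theta)*B (the GA analogue of Euler's formula).
theta = 50 degrees = 0.872665 rad
cos(50 deg) = 0.6428
sin(50 deg) = 0.7660
exp(theta*B) = 0.6428 + 0.7660*B


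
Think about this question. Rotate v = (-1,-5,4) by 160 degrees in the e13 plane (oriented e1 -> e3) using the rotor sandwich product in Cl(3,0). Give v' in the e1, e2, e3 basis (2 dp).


Rotor R = cos(80deg) - sin(80deg)*e13
Rotation angle theta = 2 * 80 = 160 degrees in the e13 plane (e1 -> e3).
The component perpendicular to the plane (e2) is invariant: v'_2 = v2 = -5.00
cos(160deg) = -0.9397, sin(160deg) = 0.3420
v'_1 = v1*cos(theta) - v3*sin(theta) = -1*(-0.9397) - 4*0.3420 = -0.43
v'_3 = v1*sin(theta) + v3*cos(theta) = -1*0.3420 + 4*(-0.9397) = -4.10
v' = -0.43*e1 - 5.00*e2 - 4.10*e3


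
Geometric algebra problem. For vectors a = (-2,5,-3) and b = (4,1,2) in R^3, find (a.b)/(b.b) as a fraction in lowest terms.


Projection coefficient = (a . b) / (b . b)
a . b = (-2)*4 + 5*1 + (-3)*2
= -8 + 5 + (-6) = -9
b . b = 4^2 + 1^2 + 2^2
= 16 + 1 + 4 = 21
Coefficient = -9/21
In lowest terms: -3/7


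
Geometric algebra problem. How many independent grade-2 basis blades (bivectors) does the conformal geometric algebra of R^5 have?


The conformal model of R^5 uses Cl(6,1) with m = 5 + 2 = 7 generators.
Number of grade-2 blades = C(m, 2) = C(7, 2)
= 7*6/2 = 21


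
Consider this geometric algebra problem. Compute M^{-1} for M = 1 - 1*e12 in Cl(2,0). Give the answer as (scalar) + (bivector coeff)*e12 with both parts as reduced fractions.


M = 1 - 1*e12, where e12^2 = -1.
Since M commutes with its reverse ~M = a - b*e12, M * ~M = a^2 - b^2*e12^2 = a^2 + b^2.
So M^{-1} = ~M / (a^2 + b^2) = (a - b*e12)/(a^2 + b^2).
a^2 + b^2 = 1 + 1 = 2
Scalar part = 1/2 = 1/2
Bivector coeff = 1/2 = 1/2
M^{-1} = 1/2 + 1/2*e12


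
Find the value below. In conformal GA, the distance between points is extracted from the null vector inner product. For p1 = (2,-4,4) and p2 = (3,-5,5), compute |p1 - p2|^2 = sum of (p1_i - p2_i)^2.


p1 - p2 = (-1, 1, -1)
|p1 - p2|^2 = (-1)^2 + 1^2 + (-1)^2
= 1 + 1 + 1
= 3


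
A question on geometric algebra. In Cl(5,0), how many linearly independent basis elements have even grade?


Even subalgebra dimension = 2^(n-1)
n = 5 + 0 = 5
2^(5 - 1) = 2^4 = 16
Verification: sum of C(5,k) for even k = 1 + 10 + 5 = 16
Result = 16


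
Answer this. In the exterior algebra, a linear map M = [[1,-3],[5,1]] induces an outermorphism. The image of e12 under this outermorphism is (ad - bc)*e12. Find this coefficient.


The outermorphism of a linear map f sends e1^e2 to f(e1)^f(e2).
f(e1) = 1*e1 + 5*e2
f(e2) = -3*e1 + 1*e2
f(e1) ^ f(e2) = (1*e1 + 5*e2) ^ (-3*e1 + 1*e2)
= 1*1*e12 + 5*(-3)*e21
= (1 - (-15))*e12
= 16*e12
Coefficient = 16


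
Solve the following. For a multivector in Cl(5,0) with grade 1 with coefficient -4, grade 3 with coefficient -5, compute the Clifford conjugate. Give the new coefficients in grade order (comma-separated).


Clifford conjugate sign for grade k: (-1)^(k(k+1)/2)
Grade 1: (-1)^(1*2/2) = (-1)^1 = -1, coeff -4 -> 4
Grade 3: (-1)^(3*4/2) = (-1)^6 = 1, coeff -5 -> -5
Conjugated coefficients: 4, -5


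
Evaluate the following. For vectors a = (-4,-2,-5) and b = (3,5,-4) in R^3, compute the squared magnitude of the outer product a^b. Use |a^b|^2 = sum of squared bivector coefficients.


a wedge b = (a1*b2 - a2*b1)*e12 + (a1*b3 - a3*b1)*e13 + (a2*b3 - a3*b2)*e23
e12 coeff: (-4)*5 - (-2)*3 = -20 - (-6) = -14
e13 coeff: (-4)*(-4) - (-5)*3 = 16 - (-15) = 31
e23 coeff: (-2)*(-4) - (-5)*5 = 8 - (-25) = 33
|a wedge b|^2 = (-14)^2 + 31^2 + 33^2
= 196 + 961 + 1089
= 2246


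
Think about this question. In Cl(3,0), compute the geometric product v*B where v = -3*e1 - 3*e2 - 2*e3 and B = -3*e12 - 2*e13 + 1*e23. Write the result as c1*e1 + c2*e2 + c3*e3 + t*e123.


vB has grade-1 (vector) and grade-3 (trivector) parts: vB = (v _| B) + (v ^ B).
Vector part <vB>_1:
  e1: -v2*b12 - v3*b13 = -(-3)*(-3) - (-2)*(-2) = -13
  e2: v1*b12 - v3*b23 = (-3)*(-3) - (-2)*(1) = 11
  e3: v1*b13 + v2*b23 = (-3)*(-2) + (-3)*(1) = 3
Trivector part <vB>_3:
  e123: v1*b23 - v2*b13 + v3*b12 = (-3)*(1) - (-3)*(-2) + (-2)*(-3) = -3
vB = -13*e1 + 11*e2 + 3*e3 - 3*e123


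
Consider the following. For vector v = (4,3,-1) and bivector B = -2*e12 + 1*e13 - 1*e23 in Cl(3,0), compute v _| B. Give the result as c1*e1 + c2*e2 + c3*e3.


Left contraction v _| B = <vB>_1 (grade-1 part of the geometric product vB).
Using e1_|e12 = e2, e2_|e12 = -e1, e1_|e13 = e3, e3_|e13 = -e1, e2_|e23 = e3, e3_|e23 = -e2:
e1 coeff: -v2*b12 - v3*b13 = -(3)*(-2) - (-1)*(1) = 7
e2 coeff: v1*b12 - v3*b23 = (4)*(-2) - (-1)*(-1) = -9
e3 coeff: v1*b13 + v2*b23 = (4)*(1) + (3)*(-1) = 1
v _| B = 7*e1 - 9*e2 + 1*e3


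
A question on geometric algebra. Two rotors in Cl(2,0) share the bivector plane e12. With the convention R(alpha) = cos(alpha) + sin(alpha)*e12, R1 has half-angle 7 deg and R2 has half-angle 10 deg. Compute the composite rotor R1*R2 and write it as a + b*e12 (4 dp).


Same-plane rotors commute and their half-angles add:
R1*R2 = cos(a1 + a2) + sin(a1 + a2)*e12.
a1 + a2 = 7 + 10 = 17 deg
cos(17 deg) = 0.9563
sin(17 deg) = 0.2924
R1*R2 = 0.9563 + 0.2924*e12


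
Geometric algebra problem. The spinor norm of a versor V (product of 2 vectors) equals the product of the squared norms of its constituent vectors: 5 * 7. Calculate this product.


Spinor norm N(V) = |v1|^2 * |v2|^2 * ... * |v2|^2
= 5 * 7
Running product: 5, 35
N(V) = 35


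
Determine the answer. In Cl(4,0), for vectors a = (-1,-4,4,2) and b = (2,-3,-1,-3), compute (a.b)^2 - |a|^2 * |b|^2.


a . b = (-1)*2 + (-4)*(-3) + 4*(-1) + 2*(-3)
= -2 + 12 + (-4) + (-6) = 0
|a|^2 = (-1)^2 + (-4)^2 + 4^2 + 2^2 = 37
|b|^2 = 2^2 + (-3)^2 + (-1)^2 + (-3)^2 = 23
(a.b)^2 = 0^2 = 0
|a|^2 * |b|^2 = 37 * 23 = 851
Result = 0 - 851 = -851


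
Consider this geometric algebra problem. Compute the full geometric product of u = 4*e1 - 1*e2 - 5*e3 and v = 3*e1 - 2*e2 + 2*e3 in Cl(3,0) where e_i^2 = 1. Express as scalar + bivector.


In Cl(3,0): e_i^2 = 1, e_ie_j = -e_je_i for i != j.
Scalar part = u . v = 4*3 + (-1)*(-2) + (-5)*2
= 12 + 2 + (-10) = 4
e12 coeff = 4*(-2) - (-1)*3 = -8 - (-3) = -5
e13 coeff = 4*2 - (-5)*3 = 8 - (-15) = 23
e23 coeff = (-1)*2 - (-5)*(-2) = -2 - 10 = -12
uv = 4 - 5*e12 + 23*e13 - 12*e23


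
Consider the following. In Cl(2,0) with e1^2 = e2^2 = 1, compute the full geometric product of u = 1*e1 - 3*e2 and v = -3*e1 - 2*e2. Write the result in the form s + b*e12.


Expand: (1*e1 - 3*e2)(-3*e1 - 2*e2)
= 1*(-3)*e1e1 + 1*(-2)*e1e2 + (-3)*(-3)*e2e1 + (-3)*(-2)*e2e2
Using e1^2 = e2^2 = 1, e2e1 = -e1e2:
Scalar part s = 1*(-3) + (-3)*(-2) = -3 + 6 = 3
Bivector part b = 1*(-2) - (-3)*(-3) = -2 - 9 = -11
uv = 3 - 11*e12


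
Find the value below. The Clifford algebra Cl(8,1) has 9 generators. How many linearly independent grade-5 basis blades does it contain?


Number of grade-k basis blades in Cl(p,q) with n = p + q is C(n, k).
n = 8 + 1 = 9
C(9, 5) = 9! / (5! * 4!)
= 362880 / (120 * 24)
= 126


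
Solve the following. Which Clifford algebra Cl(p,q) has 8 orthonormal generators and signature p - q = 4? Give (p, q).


We need p + q = 8 and p - q = 4.
Adding: 2p = 8 + 4 = 12, so p = 6.
Then q = 8 - 6 = 2.
(p, q) = (6, 2)


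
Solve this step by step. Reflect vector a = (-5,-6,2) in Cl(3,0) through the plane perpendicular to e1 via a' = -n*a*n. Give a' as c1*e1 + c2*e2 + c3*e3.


Reflection formula: a' = -n*a*n, with n = e1 (unit vector, n^2 = 1).
For reflection through hyperplane perp to e1:
The component along e1 flips sign, others stay.
a = (-5, -6, 2)
a' = (5, -6, 2)
a' = 5*e1 - 6*e2 + 2*e3


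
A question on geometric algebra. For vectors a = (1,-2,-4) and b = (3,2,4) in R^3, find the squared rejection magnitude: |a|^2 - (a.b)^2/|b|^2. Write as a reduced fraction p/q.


|a|^2 = 1^2 + (-2)^2 + (-4)^2 = 21
|b|^2 = 3^2 + 2^2 + 4^2 = 29
a . b = 1*3 + (-2)*2 + (-4)*4 = -17
(a.b)^2 = (-17)^2 = 289
|rej|^2 = 21 - 289/29
= (609 - 289)/29
= 320/29
In lowest terms: 320/29


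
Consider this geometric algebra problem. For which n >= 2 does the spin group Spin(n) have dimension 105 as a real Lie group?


dim Spin(n) = dim so(n) = n(n-1)/2.
Solve n(n-1)/2 = 105, i.e. n^2 - n - 210 = 0.
Discriminant = 1 + 8*105 = 841
n = (1 + sqrt(841))/2 = (1 + 29)/2 = 15


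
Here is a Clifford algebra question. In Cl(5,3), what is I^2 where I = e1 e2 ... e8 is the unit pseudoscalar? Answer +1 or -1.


The pseudoscalar I = e1...e_n (product of all n generators) of Cl(p,q) satisfies I^2 = (-1)^(q + n(n-1)/2).
p = 5, q = 3, n = p + q = 8
n(n-1)/2 = 8 * 7 / 2 = 28
Exponent = q + n(n-1)/2 = 3 + 28 = 31
I^2 = (-1)^31 = -1


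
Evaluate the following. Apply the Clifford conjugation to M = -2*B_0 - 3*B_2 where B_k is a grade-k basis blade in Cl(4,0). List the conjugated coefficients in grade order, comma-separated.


Clifford conjugate sign for grade k: (-1)^(k(k+1)/2)
Grade 0: (-1)^(0*1/2) = (-1)^0 = 1, coeff -2 -> -2
Grade 2: (-1)^(2*3/2) = (-1)^3 = -1, coeff -3 -> 3
Conjugated coefficients: -2, 3


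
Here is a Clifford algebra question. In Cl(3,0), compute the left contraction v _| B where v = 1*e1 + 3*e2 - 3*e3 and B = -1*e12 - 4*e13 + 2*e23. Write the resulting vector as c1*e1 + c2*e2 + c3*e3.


Left contraction v _| B = <vB>_1 (grade-1 part of the geometric product vB).
Using e1_|e12 = e2, e2_|e12 = -e1, e1_|e13 = e3, e3_|e13 = -e1, e2_|e23 = e3, e3_|e23 = -e2:
e1 coeff: -v2*b12 - v3*b13 = -(3)*(-1) - (-3)*(-4) = -9
e2 coeff: v1*b12 - v3*b23 = (1)*(-1) - (-3)*(2) = 5
e3 coeff: v1*b13 + v2*b23 = (1)*(-4) + (3)*(2) = 2
v _| B = -9*e1 + 5*e2 + 2*e3


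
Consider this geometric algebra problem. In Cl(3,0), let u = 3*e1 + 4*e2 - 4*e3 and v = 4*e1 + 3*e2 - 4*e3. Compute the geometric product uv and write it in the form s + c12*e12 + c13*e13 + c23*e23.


In Cl(3,0): e_i^2 = 1, e_ie_j = -e_je_i for i != j.
Scalar part = u . v = 3*4 + 4*3 + (-4)*(-4)
= 12 + 12 + 16 = 40
e12 coeff = 3*3 - 4*4 = 9 - 16 = -7
e13 coeff = 3*(-4) - (-4)*4 = -12 - (-16) = 4
e23 coeff = 4*(-4) - (-4)*3 = -16 - (-12) = -4
uv = 40 - 7*e12 + 4*e13 - 4*e23


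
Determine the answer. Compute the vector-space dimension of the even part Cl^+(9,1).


Even subalgebra dimension = 2^(n-1)
n = 9 + 1 = 10
2^(10 - 1) = 2^9 = 512
Verification: sum of C(10,k) for even k = 1 + 45 + 210 + 210 + 45 + 1 = 512
Result = 512


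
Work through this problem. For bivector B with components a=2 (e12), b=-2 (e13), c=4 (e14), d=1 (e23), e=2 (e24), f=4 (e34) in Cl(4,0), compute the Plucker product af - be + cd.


Plucker relation: af - be + cd
a*f = 2*4 = 8
b*e = (-2)*2 = -4
c*d = 4*1 = 4
af - be + cd = 8 - (-4) + 4
= 16


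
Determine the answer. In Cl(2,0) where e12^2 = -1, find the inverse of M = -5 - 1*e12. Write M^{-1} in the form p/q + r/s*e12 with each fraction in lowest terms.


M = -5 - 1*e12, where e12^2 = -1.
Since M commutes with its reverse ~M = a - b*e12, M * ~M = a^2 - b^2*e12^2 = a^2 + b^2.
So M^{-1} = ~M / (a^2 + b^2) = (a - b*e12)/(a^2 + b^2).
a^2 + b^2 = 25 + 1 = 26
Scalar part = -5/26 = -5/26
Bivector coeff = 1/26 = 1/26
M^{-1} = -5/26 + 1/26*e12


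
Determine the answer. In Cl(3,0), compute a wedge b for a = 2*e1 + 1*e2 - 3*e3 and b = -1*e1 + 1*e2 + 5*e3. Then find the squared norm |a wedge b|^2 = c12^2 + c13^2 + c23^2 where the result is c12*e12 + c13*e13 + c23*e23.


a wedge b = (a1*b2 - a2*b1)*e12 + (a1*b3 - a3*b1)*e13 + (a2*b3 - a3*b2)*e23
e12 coeff: 2*1 - 1*(-1) = 2 - (-1) = 3
e13 coeff: 2*5 - (-3)*(-1) = 10 - 3 = 7
e23 coeff: 1*5 - (-3)*1 = 5 - (-3) = 8
|a wedge b|^2 = 3^2 + 7^2 + 8^2
= 9 + 49 + 64
= 122


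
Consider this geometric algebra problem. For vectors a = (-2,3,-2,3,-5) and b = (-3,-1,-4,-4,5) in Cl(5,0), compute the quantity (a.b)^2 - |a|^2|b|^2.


a . b = (-2)*(-3) + 3*(-1) + (-2)*(-4) + 3*(-4) + (-5)*5
= 6 + (-3) + 8 + (-12) + (-25) = -26
|a|^2 = (-2)^2 + 3^2 + (-2)^2 + 3^2 + (-5)^2 = 51
|b|^2 = (-3)^2 + (-1)^2 + (-4)^2 + (-4)^2 + 5^2 = 67
(a.b)^2 = (-26)^2 = 676
|a|^2 * |b|^2 = 51 * 67 = 3417
Result = 676 - 3417 = -2741


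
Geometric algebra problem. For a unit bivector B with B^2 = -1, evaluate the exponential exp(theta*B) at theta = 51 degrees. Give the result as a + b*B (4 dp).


For a unit bivector B with B^2 = -1, the exponential series gives
e^(theta*B) = cos(theta) + sin(theta)*B (the GA analogue of Euler's formula).
theta = 51 degrees = 0.890118 rad
cos(51 deg) = 0.6293
sin(51 deg) = 0.7771
exp(theta*B) = 0.6293 + 0.7771*B


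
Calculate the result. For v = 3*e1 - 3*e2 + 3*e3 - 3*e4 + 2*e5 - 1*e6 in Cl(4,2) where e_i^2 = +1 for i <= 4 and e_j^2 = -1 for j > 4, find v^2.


v^2 = sum of c_i^2 * e_i^2
Positive signature terms (e_i^2 = +1): 3^2 + (-3)^2 + 3^2 + (-3)^2 = 36
Negative signature terms (e_j^2 = -1): 2^2 + (-1)^2 = 5
v^2 = 36 - 5 = 31


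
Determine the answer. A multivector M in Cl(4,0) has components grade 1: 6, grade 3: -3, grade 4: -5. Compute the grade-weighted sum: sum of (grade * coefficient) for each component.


Grade-weighted sum = sum of grade_k * coefficient_k
1*6 = 6
3*(-3) = -9
4*(-5) = -20
Total = 6 + (-9) + (-20) = -23


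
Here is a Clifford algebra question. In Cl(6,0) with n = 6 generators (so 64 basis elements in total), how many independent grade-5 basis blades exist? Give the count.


Number of grade-k basis blades in Cl(p,q) with n = p + q is C(n, k).
n = 6 + 0 = 6
C(6, 5) = 6! / (5! * 1!)
= 720 / (120 * 1)
= 6


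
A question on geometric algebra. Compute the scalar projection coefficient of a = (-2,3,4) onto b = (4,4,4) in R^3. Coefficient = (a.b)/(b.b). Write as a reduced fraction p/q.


Projection coefficient = (a . b) / (b . b)
a . b = (-2)*4 + 3*4 + 4*4
= -8 + 12 + 16 = 20
b . b = 4^2 + 4^2 + 4^2
= 16 + 16 + 16 = 48
Coefficient = 20/48
In lowest terms: 5/12


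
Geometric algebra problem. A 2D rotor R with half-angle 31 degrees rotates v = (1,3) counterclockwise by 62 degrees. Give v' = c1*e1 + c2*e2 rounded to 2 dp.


Rotor R = cos(31deg) - sin(31deg)*e12
Rotation angle theta = 2 * 31 = 62 degrees
v' = R*v*~R rotates v by theta.
cos(62deg) = 0.4695, sin(62deg) = 0.8829
v'_1 = 1*cos(62deg) - 3*sin(62deg)
= 1*0.4695 - 3*0.8829
= -2.18
v'_2 = 1*sin(62deg) + 3*cos(62deg)
= 1*0.8829 + 3*0.4695
= 2.29
v' = -2.18*e1 + 2.29*e2


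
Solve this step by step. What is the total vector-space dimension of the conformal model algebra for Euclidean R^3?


The conformal model of R^3 uses Cl(4,1): the 3 Euclidean generators plus two extra orthogonal generators e+ (e+^2 = +1) and e- (e-^2 = -1), from which the null vectors e0, einf are built.
Number of generators m = 3 + 2 = 5.
dim Cl(p,q) = 2^m = 2^5 = 32


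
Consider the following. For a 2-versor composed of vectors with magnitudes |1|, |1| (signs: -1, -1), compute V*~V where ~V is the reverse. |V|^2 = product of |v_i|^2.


Each vector v_i has |v_i|^2 = s_i^2
Squared scales: (-1)^2 = 1, (-1)^2 = 1
|V|^2 = 1 * 1
= 1


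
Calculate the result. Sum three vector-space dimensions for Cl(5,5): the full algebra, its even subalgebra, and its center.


n = 5 + 5 = 10
Total dim = 2^10 = 1024
Even subalgebra dim = 2^9 = 512
n is even, so center dim = 1
Sum = 1024 + 512 + 1 = 1537


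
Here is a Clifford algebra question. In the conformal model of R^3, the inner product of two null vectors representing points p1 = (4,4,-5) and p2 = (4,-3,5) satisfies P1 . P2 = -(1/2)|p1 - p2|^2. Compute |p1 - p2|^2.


p1 - p2 = (0, 7, -10)
|p1 - p2|^2 = 0^2 + 7^2 + (-10)^2
= 0 + 49 + 100
= 149


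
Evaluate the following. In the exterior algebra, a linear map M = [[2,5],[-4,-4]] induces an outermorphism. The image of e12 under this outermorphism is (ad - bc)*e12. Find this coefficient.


The outermorphism of a linear map f sends e1^e2 to f(e1)^f(e2).
f(e1) = 2*e1 - 4*e2
f(e2) = 5*e1 - 4*e2
f(e1) ^ f(e2) = (2*e1 - 4*e2) ^ (5*e1 - 4*e2)
= 2*(-4)*e12 + (-4)*5*e21
= (-8 - (-20))*e12
= 12*e12
Coefficient = 12


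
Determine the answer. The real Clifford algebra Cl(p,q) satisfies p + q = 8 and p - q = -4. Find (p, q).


We need p + q = 8 and p - q = -4.
Adding: 2p = 8 + (-4) = 4, so p = 2.
Then q = 8 - 2 = 6.
(p, q) = (2, 6)


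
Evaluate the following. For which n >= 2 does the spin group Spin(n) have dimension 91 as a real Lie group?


dim Spin(n) = dim so(n) = n(n-1)/2.
Solve n(n-1)/2 = 91, i.e. n^2 - n - 182 = 0.
Discriminant = 1 + 8*91 = 729
n = (1 + sqrt(729))/2 = (1 + 27)/2 = 14


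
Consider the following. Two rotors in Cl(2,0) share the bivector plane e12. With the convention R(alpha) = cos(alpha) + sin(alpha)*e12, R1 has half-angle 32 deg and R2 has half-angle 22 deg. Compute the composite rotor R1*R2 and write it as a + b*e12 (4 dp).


Same-plane rotors commute and their half-angles add:
R1*R2 = cos(a1 + a2) + sin(a1 + a2)*e12.
a1 + a2 = 32 + 22 = 54 deg
cos(54 deg) = 0.5878
sin(54 deg) = 0.8090
R1*R2 = 0.5878 + 0.8090*e12


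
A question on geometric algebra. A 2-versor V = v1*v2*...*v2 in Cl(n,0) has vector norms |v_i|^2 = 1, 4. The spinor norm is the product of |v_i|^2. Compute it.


Spinor norm N(V) = |v1|^2 * |v2|^2 * ... * |v2|^2
= 1 * 4
Running product: 1, 4
N(V) = 4


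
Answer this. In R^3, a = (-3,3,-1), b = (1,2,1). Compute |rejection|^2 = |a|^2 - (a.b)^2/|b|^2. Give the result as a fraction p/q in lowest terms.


|a|^2 = (-3)^2 + 3^2 + (-1)^2 = 19
|b|^2 = 1^2 + 2^2 + 1^2 = 6
a . b = (-3)*1 + 3*2 + (-1)*1 = 2
(a.b)^2 = 2^2 = 4
|rej|^2 = 19 - 4/6
= (114 - 4)/6
= 110/6
In lowest terms: 55/3


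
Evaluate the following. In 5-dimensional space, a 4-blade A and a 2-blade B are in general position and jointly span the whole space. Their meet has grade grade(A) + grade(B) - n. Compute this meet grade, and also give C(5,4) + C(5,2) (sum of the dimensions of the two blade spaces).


Meet grade = grade(A) + grade(B) - n
= 4 + 2 - 5 = 1
C(5,4) = 5
C(5,2) = 10
dim_A + dim_B = 5 + 10 = 15


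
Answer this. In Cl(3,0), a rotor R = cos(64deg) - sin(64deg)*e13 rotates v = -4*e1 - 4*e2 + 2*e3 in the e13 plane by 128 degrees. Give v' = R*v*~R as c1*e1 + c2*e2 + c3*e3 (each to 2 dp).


Rotor R = cos(64deg) - sin(64deg)*e13
Rotation angle theta = 2 * 64 = 128 degrees in the e13 plane (e1 -> e3).
The component perpendicular to the plane (e2) is invariant: v'_2 = v2 = -4.00
cos(128deg) = -0.6157, sin(128deg) = 0.7880
v'_1 = v1*cos(theta) - v3*sin(theta) = -4*(-0.6157) - 2*0.7880 = 0.89
v'_3 = v1*sin(theta) + v3*cos(theta) = -4*0.7880 + 2*(-0.6157) = -4.38
v' = 0.89*e1 - 4.00*e2 - 4.38*e3


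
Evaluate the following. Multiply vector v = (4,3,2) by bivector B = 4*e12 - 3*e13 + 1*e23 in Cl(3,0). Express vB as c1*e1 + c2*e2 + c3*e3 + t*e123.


vB has grade-1 (vector) and grade-3 (trivector) parts: vB = (v _| B) + (v ^ B).
Vector part <vB>_1:
  e1: -v2*b12 - v3*b13 = -(3)*(4) - (2)*(-3) = -6
  e2: v1*b12 - v3*b23 = (4)*(4) - (2)*(1) = 14
  e3: v1*b13 + v2*b23 = (4)*(-3) + (3)*(1) = -9
Trivector part <vB>_3:
  e123: v1*b23 - v2*b13 + v3*b12 = (4)*(1) - (3)*(-3) + (2)*(4) = 21
vB = -6*e1 + 14*e2 - 9*e3 + 21*e123


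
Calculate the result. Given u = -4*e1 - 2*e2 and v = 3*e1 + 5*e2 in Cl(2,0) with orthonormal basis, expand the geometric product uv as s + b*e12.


Expand: (-4*e1 - 2*e2)(3*e1 + 5*e2)
= (-4)*3*e1e1 + (-4)*5*e1e2 + (-2)*3*e2e1 + (-2)*5*e2e2
Using e1^2 = e2^2 = 1, e2e1 = -e1e2:
Scalar part s = (-4)*3 + (-2)*5 = -12 + (-10) = -22
Bivector part b = (-4)*5 - (-2)*3 = -20 - (-6) = -14
uv = -22 - 14*e12


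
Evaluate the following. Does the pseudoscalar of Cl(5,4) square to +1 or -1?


The pseudoscalar I = e1...e_n (product of all n generators) of Cl(p,q) satisfies I^2 = (-1)^(q + n(n-1)/2).
p = 5, q = 4, n = p + q = 9
n(n-1)/2 = 9 * 8 / 2 = 36
Exponent = q + n(n-1)/2 = 4 + 36 = 40
I^2 = (-1)^40 = +1


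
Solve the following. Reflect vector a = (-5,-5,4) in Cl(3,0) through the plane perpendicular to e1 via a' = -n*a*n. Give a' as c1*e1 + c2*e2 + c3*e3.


Reflection formula: a' = -n*a*n, with n = e1 (unit vector, n^2 = 1).
For reflection through hyperplane perp to e1:
The component along e1 flips sign, others stay.
a = (-5, -5, 4)
a' = (5, -5, 4)
a' = 5*e1 - 5*e2 + 4*e3


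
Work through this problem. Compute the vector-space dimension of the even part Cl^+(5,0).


Even subalgebra dimension = 2^(n-1)
n = 5 + 0 = 5
2^(5 - 1) = 2^4 = 16
Verification: sum of C(5,k) for even k = 1 + 10 + 5 = 16
Result = 16


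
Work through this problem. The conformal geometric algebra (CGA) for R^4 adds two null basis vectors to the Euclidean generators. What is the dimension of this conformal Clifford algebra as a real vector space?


The conformal model of R^4 uses Cl(5,1): the 4 Euclidean generators plus two extra orthogonal generators e+ (e+^2 = +1) and e- (e-^2 = -1), from which the null vectors e0, einf are built.
Number of generators m = 4 + 2 = 6.
dim Cl(p,q) = 2^m = 2^6 = 64


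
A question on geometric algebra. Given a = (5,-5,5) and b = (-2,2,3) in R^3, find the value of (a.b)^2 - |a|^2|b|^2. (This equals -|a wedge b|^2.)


a . b = 5*(-2) + (-5)*2 + 5*3
= -10 + (-10) + 15 = -5
|a|^2 = 5^2 + (-5)^2 + 5^2 = 75
|b|^2 = (-2)^2 + 2^2 + 3^2 = 17
(a.b)^2 = (-5)^2 = 25
|a|^2 * |b|^2 = 75 * 17 = 1275
Result = 25 - 1275 = -1250


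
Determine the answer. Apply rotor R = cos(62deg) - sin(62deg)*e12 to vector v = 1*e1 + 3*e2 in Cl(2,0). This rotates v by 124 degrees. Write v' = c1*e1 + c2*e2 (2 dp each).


Rotor R = cos(62deg) - sin(62deg)*e12
Rotation angle theta = 2 * 62 = 124 degrees
v' = R*v*~R rotates v by theta.
cos(124deg) = -0.5592, sin(124deg) = 0.8290
v'_1 = 1*cos(124deg) - 3*sin(124deg)
= 1*(-0.5592) - 3*0.8290
= -3.05
v'_2 = 1*sin(124deg) + 3*cos(124deg)
= 1*0.8290 + 3*(-0.5592)
= -0.85
v' = -3.05*e1 - 0.85*e2


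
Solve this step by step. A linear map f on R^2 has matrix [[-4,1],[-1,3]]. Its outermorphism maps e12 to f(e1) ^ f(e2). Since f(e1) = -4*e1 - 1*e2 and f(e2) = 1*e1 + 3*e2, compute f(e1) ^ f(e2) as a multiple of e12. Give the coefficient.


The outermorphism of a linear map f sends e1^e2 to f(e1)^f(e2).
f(e1) = -4*e1 - 1*e2
f(e2) = 1*e1 + 3*e2
f(e1) ^ f(e2) = (-4*e1 - 1*e2) ^ (1*e1 + 3*e2)
= (-4)*3*e12 + (-1)*1*e21
= (-12 - (-1))*e12
= -11*e12
Coefficient = -11


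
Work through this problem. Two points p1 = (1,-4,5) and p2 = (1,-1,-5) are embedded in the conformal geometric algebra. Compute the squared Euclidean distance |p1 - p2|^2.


p1 - p2 = (0, -3, 10)
|p1 - p2|^2 = 0^2 + (-3)^2 + 10^2
= 0 + 9 + 100
= 109


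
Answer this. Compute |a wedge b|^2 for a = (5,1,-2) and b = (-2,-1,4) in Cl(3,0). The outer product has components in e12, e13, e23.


a wedge b = (a1*b2 - a2*b1)*e12 + (a1*b3 - a3*b1)*e13 + (a2*b3 - a3*b2)*e23
e12 coeff: 5*(-1) - 1*(-2) = -5 - (-2) = -3
e13 coeff: 5*4 - (-2)*(-2) = 20 - 4 = 16
e23 coeff: 1*4 - (-2)*(-1) = 4 - 2 = 2
|a wedge b|^2 = (-3)^2 + 16^2 + 2^2
= 9 + 256 + 4
= 269


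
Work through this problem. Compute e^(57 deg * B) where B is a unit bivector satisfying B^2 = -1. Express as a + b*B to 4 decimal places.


For a unit bivector B with B^2 = -1, the exponential series gives
e^(theta*B) = cos(theta) + sin(theta)*B (the GA analogue of Euler's formula).
theta = 57 degrees = 0.994838 rad
cos(57 deg) = 0.5446
sin(57 deg) = 0.8387
exp(theta*B) = 0.5446 + 0.8387*B


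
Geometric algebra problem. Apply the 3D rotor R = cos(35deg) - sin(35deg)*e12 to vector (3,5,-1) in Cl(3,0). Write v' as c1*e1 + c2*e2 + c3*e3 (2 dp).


Rotor R = cos(35deg) - sin(35deg)*e12
Rotation angle theta = 2 * 35 = 70 degrees in the e12 plane (e1 -> e2).
The component perpendicular to the plane (e3) is invariant: v'_3 = v3 = -1.00
cos(70deg) = 0.3420, sin(70deg) = 0.9397
v'_1 = v1*cos(theta) - v2*sin(theta) = 3*0.3420 - 5*0.9397 = -3.67
v'_2 = v1*sin(theta) + v2*cos(theta) = 3*0.9397 + 5*0.3420 = 4.53
v' = -3.67*e1 + 4.53*e2 - 1.00*e3


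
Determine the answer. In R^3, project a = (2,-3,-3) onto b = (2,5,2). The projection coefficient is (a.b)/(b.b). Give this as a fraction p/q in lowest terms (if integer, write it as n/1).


Projection coefficient = (a . b) / (b . b)
a . b = 2*2 + (-3)*5 + (-3)*2
= 4 + (-15) + (-6) = -17
b . b = 2^2 + 5^2 + 2^2
= 4 + 25 + 4 = 33
Coefficient = -17/33
In lowest terms: -17/33


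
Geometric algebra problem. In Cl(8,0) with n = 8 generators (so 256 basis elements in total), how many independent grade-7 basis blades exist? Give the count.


Number of grade-k basis blades in Cl(p,q) with n = p + q is C(n, k).
n = 8 + 0 = 8
C(8, 7) = 8! / (7! * 1!)
= 40320 / (5040 * 1)
= 8


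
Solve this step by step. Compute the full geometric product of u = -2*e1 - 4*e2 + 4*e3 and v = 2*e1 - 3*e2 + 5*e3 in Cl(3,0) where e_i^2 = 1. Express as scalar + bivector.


In Cl(3,0): e_i^2 = 1, e_ie_j = -e_je_i for i != j.
Scalar part = u . v = (-2)*2 + (-4)*(-3) + 4*5
= -4 + 12 + 20 = 28
e12 coeff = (-2)*(-3) - (-4)*2 = 6 - (-8) = 14
e13 coeff = (-2)*5 - 4*2 = -10 - 8 = -18
e23 coeff = (-4)*5 - 4*(-3) = -20 - (-12) = -8
uv = 28 + 14*e12 - 18*e13 - 8*e23


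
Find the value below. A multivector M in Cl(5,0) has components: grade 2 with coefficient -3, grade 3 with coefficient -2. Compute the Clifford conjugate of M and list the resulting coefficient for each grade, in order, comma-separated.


Clifford conjugate sign for grade k: (-1)^(k(k+1)/2)
Grade 2: (-1)^(2*3/2) = (-1)^3 = -1, coeff -3 -> 3
Grade 3: (-1)^(3*4/2) = (-1)^6 = 1, coeff -2 -> -2
Conjugated coefficients: 3, -2


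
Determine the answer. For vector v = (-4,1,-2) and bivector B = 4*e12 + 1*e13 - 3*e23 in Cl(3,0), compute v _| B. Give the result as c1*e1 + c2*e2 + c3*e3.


Left contraction v _| B = <vB>_1 (grade-1 part of the geometric product vB).
Using e1_|e12 = e2, e2_|e12 = -e1, e1_|e13 = e3, e3_|e13 = -e1, e2_|e23 = e3, e3_|e23 = -e2:
e1 coeff: -v2*b12 - v3*b13 = -(1)*(4) - (-2)*(1) = -2
e2 coeff: v1*b12 - v3*b23 = (-4)*(4) - (-2)*(-3) = -22
e3 coeff: v1*b13 + v2*b23 = (-4)*(1) + (1)*(-3) = -7
v _| B = -2*e1 - 22*e2 - 7*e3


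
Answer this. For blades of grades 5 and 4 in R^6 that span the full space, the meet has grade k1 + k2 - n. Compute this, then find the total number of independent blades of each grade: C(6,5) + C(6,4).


Meet grade = grade(A) + grade(B) - n
= 5 + 4 - 6 = 3
C(6,5) = 6
C(6,4) = 15
dim_A + dim_B = 6 + 15 = 21
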